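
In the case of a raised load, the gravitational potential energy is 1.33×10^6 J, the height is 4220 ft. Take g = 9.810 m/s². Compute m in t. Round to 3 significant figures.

0.105 t

Rearranging: m = PE/(g·h).
PE = 1.33×10^6 J; h = 4220 ft = 1286 m; g = 9.810 m/s².
m = 105.4 kg
105.4 kg × (1 t / 1000 kg) = 0.1054 t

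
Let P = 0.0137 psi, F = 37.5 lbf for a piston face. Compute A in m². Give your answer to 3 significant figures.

Rearranging: A = F/P.
P = 0.0137 psi = 94.46 Pa; F = 37.5 lbf = 166.8 N.
A = 1.766 m²

1.77 m²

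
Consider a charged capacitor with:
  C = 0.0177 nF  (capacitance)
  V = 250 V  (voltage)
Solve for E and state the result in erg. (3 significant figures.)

5.53 erg

Directly: E = ½CV².
C = 0.0177 nF = 1.770×10^-11 F; V = 250 V.
E = 5.531×10^-7 J
5.531×10^-7 J × (1 erg / 1.000×10^-7 J) = 5.531 erg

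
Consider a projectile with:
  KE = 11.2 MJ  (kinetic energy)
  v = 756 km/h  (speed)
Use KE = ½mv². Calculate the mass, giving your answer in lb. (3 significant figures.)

Rearranging: m = 2·KE/v².
KE = 11.2 MJ = 1.120×10^7 J; v = 756 km/h = 210.0 m/s.
m = 507.9 kg
507.9 kg × (1 lb / 0.4536 kg) = 1120 lb

1120 lb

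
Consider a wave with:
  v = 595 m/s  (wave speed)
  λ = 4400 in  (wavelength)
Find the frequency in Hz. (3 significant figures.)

Rearranging: f = v/λ.
v = 595 m/s; λ = 4400 in = 111.8 m.
f = 5.324 Hz

5.32 Hz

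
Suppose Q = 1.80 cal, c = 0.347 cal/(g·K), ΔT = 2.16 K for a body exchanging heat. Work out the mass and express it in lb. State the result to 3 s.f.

0.00529 lb

Rearranging Q = m·c·ΔT for m: m = Q/(c·ΔT).
Q = 1.80 cal = 7.531 J; c = 0.347 cal/(g·K) = 1452 J/(kg·K); ΔT = 2.16 K.
m = 0.002402 kg
0.002402 kg × (1 lb / 0.4536 kg) = 0.005294 lb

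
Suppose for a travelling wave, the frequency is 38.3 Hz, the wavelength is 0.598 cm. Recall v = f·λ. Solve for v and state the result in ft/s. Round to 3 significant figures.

0.751 ft/s

Directly: v = fλ.
f = 38.3 Hz; λ = 0.598 cm = 0.005980 m.
v = 0.2290 m/s
0.2290 m/s × (1 ft/s / 0.3048 m/s) = 0.7514 ft/s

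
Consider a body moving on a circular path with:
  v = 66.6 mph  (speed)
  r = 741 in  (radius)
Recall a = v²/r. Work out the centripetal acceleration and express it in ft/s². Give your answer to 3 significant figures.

155 ft/s²

Directly: a = v²/r.
v = 66.6 mph = 29.77 m/s; r = 741 in = 18.82 m.
a = 47.10 m/s²
47.10 m/s² × (1 ft/s² / 0.3048 m/s²) = 154.5 ft/s²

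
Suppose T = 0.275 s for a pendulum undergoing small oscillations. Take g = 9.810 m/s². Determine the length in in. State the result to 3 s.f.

Solving T = 2π√(L/g) for L: L = g·(T/2π)².
T = 0.275 s; g = 9.810 m/s².
L = 0.01879 m
0.01879 m × (1 in / 0.02540 m) = 0.7398 in

0.740 in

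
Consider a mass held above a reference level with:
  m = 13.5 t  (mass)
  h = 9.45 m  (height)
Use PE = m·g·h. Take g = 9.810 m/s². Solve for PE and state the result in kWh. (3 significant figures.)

PE is given directly by: PE = mgh.
m = 13.5 t = 13500 kg; h = 9.45 m; g = 9.810 m/s².
PE = 1.252×10^6 J
1.252×10^6 J × (1 kWh / 3.600×10^6 J) = 0.3476 kWh

0.348 kWh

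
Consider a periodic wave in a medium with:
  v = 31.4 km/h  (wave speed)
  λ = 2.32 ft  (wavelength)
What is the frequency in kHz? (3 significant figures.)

0.0123 kHz

Solving v = f·λ for f: f = v/λ.
v = 31.4 km/h = 8.722 m/s; λ = 2.32 ft = 0.7071 m.
f = 12.33 Hz
12.33 Hz × (1 kHz / 1000 Hz) = 0.01233 kHz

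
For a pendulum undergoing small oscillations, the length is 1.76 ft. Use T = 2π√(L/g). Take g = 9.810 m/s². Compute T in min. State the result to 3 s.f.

0.0245 min

Directly: T = 2π√(L/g).
L = 1.76 ft = 0.5364 m; g = 9.810 m/s².
T = 1.469 s
1.469 s × (1 min / 60.00 s) = 0.02449 min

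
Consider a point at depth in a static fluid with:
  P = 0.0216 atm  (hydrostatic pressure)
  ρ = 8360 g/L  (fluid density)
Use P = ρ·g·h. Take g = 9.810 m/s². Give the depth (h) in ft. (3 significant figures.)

0.0876 ft

Solving P = ρ·g·h for h: h = P/(ρ·g).
P = 0.0216 atm = 2189 Pa; ρ = 8360 g/L = 8360 kg/m³; g = 9.810 m/s².
h = 0.02669 m
0.02669 m × (1 ft / 0.3048 m) = 0.08755 ft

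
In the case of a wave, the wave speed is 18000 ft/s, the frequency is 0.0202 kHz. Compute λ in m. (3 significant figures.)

272 m

Rearranging: λ = v/f.
v = 18000 ft/s = 5486 m/s; f = 0.0202 kHz = 20.20 Hz.
λ = 271.6 m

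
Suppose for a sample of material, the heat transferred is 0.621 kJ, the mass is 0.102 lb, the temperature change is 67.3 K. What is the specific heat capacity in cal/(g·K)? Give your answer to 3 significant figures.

0.0477 cal/(g·K)

Solving Q = m·c·ΔT for c: c = Q/(m·ΔT).
Q = 0.621 kJ = 621.0 J; m = 0.102 lb = 0.04627 kg; ΔT = 67.3 K.
c = 199.4 J/(kg·K)
199.4 J/(kg·K) × (1 cal/(g·K) / 4184 J/(kg·K)) = 0.04767 cal/(g·K)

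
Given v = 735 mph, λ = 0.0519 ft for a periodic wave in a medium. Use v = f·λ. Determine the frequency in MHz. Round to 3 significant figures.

Rearranging: f = v/λ.
v = 735 mph = 328.6 m/s; λ = 0.0519 ft = 0.01582 m.
f = 20771 Hz
20771 Hz × (1 MHz / 1.000×10^6 Hz) = 0.02077 MHz

0.0208 MHz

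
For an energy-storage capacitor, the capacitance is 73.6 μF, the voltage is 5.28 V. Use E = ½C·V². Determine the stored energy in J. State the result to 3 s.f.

E is given directly by: E = ½CV².
C = 73.6 μF = 7.360×10^-5 F; V = 5.28 V.
E = 0.001026 J  (the unit combination reduces to kg·m²/s² = J)

0.00103 J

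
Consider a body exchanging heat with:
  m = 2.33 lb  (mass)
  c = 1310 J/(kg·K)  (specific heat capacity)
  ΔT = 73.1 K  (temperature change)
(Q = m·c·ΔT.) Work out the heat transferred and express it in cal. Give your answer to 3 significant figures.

24200 cal

Q is given directly by: Q = mcΔT.
m = 2.33 lb = 1.057 kg; c = 1310 J/(kg·K); ΔT = 73.1 K.
Q = 1.012×10^5 J
1.012×10^5 J × (1 cal / 4.184 J) = 24189 cal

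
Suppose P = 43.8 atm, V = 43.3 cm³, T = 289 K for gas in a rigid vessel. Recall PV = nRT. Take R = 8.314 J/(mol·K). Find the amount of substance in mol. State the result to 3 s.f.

Solving PV = nRT for n: n = PV/(RT).
P = 43.8 atm = 4.438×10^6 Pa; V = 43.3 cm³ = 4.330×10^-5 m³; T = 289 K; R = 8.314 J/(mol·K).
n = 0.07998 mol

0.0800 mol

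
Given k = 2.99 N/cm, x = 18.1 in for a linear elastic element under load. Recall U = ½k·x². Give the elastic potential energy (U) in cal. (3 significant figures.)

U is given directly by: U = ½kx².
k = 2.99 N/cm = 299.0 N/m; x = 18.1 in = 0.4597 m.
U = 31.60 J  (the unit combination reduces to kg·m²/s² = J)
31.60 J × (1 cal / 4.184 J) = 7.552 cal

7.55 cal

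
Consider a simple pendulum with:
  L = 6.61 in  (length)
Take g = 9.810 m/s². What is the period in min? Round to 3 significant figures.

0.0137 min

Directly: T = 2π√(L/g).
L = 6.61 in = 0.1679 m; g = 9.810 m/s².
T = 0.8220 s
0.8220 s × (1 min / 60.00 s) = 0.01370 min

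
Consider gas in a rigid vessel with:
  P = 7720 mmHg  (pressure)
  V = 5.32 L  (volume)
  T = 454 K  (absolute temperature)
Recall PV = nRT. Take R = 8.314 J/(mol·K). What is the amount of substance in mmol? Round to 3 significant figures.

Solving PV = nRT for n: n = PV/(RT).
P = 7720 mmHg = 1.029×10^6 Pa; V = 5.32 L = 0.005320 m³; T = 454 K; R = 8.314 J/(mol·K).
n = 1.451 mol
1.451 mol × (1 mmol / 0.001000 mol) = 1451 mmol

1450 mmol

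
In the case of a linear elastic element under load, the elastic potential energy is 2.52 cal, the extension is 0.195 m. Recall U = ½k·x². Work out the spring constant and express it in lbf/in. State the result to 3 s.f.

Rearranging U = ½k·x² for k: k = 2U/x².
U = 2.52 cal = 10.54 J; x = 0.195 m.
k = 554.6 N/m
554.6 N/m × (1 lbf/in / 175.1 N/m) = 3.167 lbf/in

3.17 lbf/in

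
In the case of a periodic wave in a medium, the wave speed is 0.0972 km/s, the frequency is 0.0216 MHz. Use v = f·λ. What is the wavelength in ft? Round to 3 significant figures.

0.0148 ft

Rearranging: λ = v/f.
v = 0.0972 km/s = 97.20 m/s; f = 0.0216 MHz = 21600 Hz.
λ = 0.004500 m
0.004500 m × (1 ft / 0.3048 m) = 0.01476 ft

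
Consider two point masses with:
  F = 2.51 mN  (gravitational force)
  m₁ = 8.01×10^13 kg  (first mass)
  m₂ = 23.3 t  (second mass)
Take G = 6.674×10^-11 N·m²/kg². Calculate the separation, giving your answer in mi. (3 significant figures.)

From Newton's law of gravitation: r = √(G·m₁m₂/F).
F = 2.51 mN = 0.002510 N; m₁ = 8.01×10^13 kg; m₂ = 23.3 t = 23300 kg; G = 6.674×10^-11 N·m²/kg².
r = 2.228×10^5 m
2.228×10^5 m × (1 mi / 1609 m) = 138.4 mi

138 mi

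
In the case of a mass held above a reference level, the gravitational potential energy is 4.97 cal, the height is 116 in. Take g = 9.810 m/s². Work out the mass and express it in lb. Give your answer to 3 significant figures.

Solving PE = m·g·h for m: m = PE/(g·h).
PE = 4.97 cal = 20.79 J; h = 116 in = 2.946 m; g = 9.810 m/s².
m = 0.7194 kg
0.7194 kg × (1 lb / 0.4536 kg) = 1.586 lb

1.59 lb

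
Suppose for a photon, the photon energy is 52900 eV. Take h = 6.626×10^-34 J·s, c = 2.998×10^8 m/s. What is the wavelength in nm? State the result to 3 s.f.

0.0234 nm

Rearranging: λ = hc/E.
E = 52900 eV = 8.476×10^-15 J; h = 6.626×10^-34 J·s; c = 2.998×10^8 m/s.
λ = 2.344×10^-11 m
2.344×10^-11 m × (1 nm / 1.000×10^-9 m) = 0.02344 nm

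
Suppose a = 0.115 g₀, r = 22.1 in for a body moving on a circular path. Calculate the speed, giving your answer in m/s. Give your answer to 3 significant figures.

Rearranging a = v²/r for v: v = √(a·r).
a = 0.115 g₀ = 1.128 m/s²; r = 22.1 in = 0.5613 m.
v = 0.7957 m/s

0.796 m/s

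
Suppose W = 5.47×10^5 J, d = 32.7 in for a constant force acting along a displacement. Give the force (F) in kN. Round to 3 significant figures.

659 kN

Rearranging: F = W/d.
W = 5.47×10^5 J; d = 32.7 in = 0.8306 m.
F = 6.586×10^5 N
6.586×10^5 N × (1 kN / 1000 N) = 658.6 kN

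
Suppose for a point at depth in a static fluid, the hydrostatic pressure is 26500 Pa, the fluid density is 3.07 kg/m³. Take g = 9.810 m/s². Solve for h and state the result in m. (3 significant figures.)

880 m

Rearranging: h = P/(ρ·g).
P = 26500 Pa; ρ = 3.07 kg/m³; g = 9.810 m/s².
h = 879.9 m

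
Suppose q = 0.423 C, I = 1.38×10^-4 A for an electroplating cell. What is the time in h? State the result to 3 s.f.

Rearranging q = I·t for t: t = q/I.
q = 0.423 C; I = 1.38×10^-4 A.
t = 3065 s
3065 s × (1 h / 3600 s) = 0.8514 h

0.851 h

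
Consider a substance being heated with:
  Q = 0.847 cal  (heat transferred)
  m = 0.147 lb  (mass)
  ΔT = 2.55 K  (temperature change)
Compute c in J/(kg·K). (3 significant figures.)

Rearranging: c = Q/(m·ΔT).
Q = 0.847 cal = 3.544 J; m = 0.147 lb = 0.06668 kg; ΔT = 2.55 K.
c = 20.84 J/(kg·K)

20.8 J/(kg·K)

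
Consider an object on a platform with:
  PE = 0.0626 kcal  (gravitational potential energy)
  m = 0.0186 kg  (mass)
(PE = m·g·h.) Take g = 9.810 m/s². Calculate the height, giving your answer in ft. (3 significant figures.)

Rearranging: h = PE/(m·g).
PE = 0.0626 kcal = 261.9 J; m = 0.0186 kg; g = 9.810 m/s².
h = 1435 m
1435 m × (1 ft / 0.3048 m) = 4709 ft

4710 ft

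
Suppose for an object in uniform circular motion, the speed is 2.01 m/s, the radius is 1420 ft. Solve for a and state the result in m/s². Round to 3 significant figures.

Directly: a = v²/r.
v = 2.01 m/s; r = 1420 ft = 432.8 m.
a = 0.009334 m/s²

0.00933 m/s²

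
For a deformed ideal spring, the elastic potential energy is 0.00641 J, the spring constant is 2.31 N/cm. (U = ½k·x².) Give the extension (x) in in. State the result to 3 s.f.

Rearranging U = ½k·x² for x: x = √(2U/k).
U = 0.00641 J; k = 2.31 N/cm = 231.0 N/m.
x = 0.007450 m
0.007450 m × (1 in / 0.02540 m) = 0.2933 in

0.293 in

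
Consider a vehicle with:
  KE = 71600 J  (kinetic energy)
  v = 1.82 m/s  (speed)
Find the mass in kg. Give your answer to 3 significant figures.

43200 kg

Rearranging KE = ½mv² for m: m = 2·KE/v².
KE = 71600 J; v = 1.82 m/s.
m = 43231 kg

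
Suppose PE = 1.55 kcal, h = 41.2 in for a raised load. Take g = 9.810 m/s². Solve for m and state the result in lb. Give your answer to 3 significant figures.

Rearranging: m = PE/(g·h).
PE = 1.55 kcal = 6485 J; h = 41.2 in = 1.046 m; g = 9.810 m/s².
m = 631.7 kg
631.7 kg × (1 lb / 0.4536 kg) = 1393 lb

1390 lb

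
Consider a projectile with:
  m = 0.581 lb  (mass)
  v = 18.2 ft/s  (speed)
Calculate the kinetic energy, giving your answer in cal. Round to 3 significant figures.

KE is given directly by: KE = ½mv².
m = 0.581 lb = 0.2635 kg; v = 18.2 ft/s = 5.547 m/s.
KE = 4.055 J
4.055 J × (1 cal / 4.184 J) = 0.9692 cal

0.969 cal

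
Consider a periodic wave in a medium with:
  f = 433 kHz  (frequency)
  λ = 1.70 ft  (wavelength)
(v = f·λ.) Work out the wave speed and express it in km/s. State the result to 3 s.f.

Directly: v = fλ.
f = 433 kHz = 4.330×10^5 Hz; λ = 1.70 ft = 0.5182 m.
v = 2.244×10^5 m/s
2.244×10^5 m/s × (1 km/s / 1000 m/s) = 224.4 km/s

224 km/s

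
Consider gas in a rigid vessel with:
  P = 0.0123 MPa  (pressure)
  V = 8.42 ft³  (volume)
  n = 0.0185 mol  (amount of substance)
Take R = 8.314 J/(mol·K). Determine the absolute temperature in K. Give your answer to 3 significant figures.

From the ideal-gas law: T = PV/(nR).
P = 0.0123 MPa = 12300 Pa; V = 8.42 ft³ = 0.2384 m³; n = 0.0185 mol; R = 8.314 J/(mol·K).
T = 19067 K

19100 K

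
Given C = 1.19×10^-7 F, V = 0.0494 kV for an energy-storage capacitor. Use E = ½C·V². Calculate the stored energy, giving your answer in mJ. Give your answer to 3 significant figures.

Directly: E = ½CV².
C = 1.19×10^-7 F; V = 0.0494 kV = 49.40 V.
E = 1.452×10^-4 J
1.452×10^-4 J × (1 mJ / 0.001000 J) = 0.1452 mJ

0.145 mJ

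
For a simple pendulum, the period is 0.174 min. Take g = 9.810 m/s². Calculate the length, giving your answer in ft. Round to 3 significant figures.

88.9 ft

Rearranging T = 2π√(L/g) for L: L = g·(T/2π)².
T = 0.174 min = 10.44 s; g = 9.810 m/s².
L = 27.08 m
27.08 m × (1 ft / 0.3048 m) = 88.86 ft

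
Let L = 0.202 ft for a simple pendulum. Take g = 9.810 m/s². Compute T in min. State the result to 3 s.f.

0.00830 min

Directly: T = 2π√(L/g).
L = 0.202 ft = 0.06157 m; g = 9.810 m/s².
T = 0.4978 s
0.4978 s × (1 min / 60.00 s) = 0.008296 min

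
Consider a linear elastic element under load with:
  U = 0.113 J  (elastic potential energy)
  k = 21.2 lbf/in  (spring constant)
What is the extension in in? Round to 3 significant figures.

Rearranging U = ½k·x² for x: x = √(2U/k).
U = 0.113 J; k = 21.2 lbf/in = 3713 N/m.
x = 0.007802 m
0.007802 m × (1 in / 0.02540 m) = 0.3072 in

0.307 in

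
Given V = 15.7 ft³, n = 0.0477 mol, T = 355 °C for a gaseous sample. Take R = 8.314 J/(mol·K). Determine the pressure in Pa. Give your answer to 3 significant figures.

560 Pa

P is given directly by: P = nRT/V.
V = 15.7 ft³ = 0.4446 m³; n = 0.0477 mol; T = 355 °C = 628.1 K; R = 8.314 J/(mol·K).
P = 560.3 Pa  (the unit combination reduces to kg/(m·s²) = Pa)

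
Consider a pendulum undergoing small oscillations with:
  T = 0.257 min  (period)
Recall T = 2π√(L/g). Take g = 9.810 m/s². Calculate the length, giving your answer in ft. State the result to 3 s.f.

Rearranging: L = g·(T/2π)².
T = 0.257 min = 15.42 s; g = 9.810 m/s².
L = 59.09 m
59.09 m × (1 ft / 0.3048 m) = 193.8 ft

194 ft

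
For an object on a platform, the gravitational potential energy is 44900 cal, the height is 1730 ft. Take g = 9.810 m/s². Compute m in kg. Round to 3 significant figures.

36.3 kg

Solving PE = m·g·h for m: m = PE/(g·h).
PE = 44900 cal = 1.879×10^5 J; h = 1730 ft = 527.3 m; g = 9.810 m/s².
m = 36.32 kg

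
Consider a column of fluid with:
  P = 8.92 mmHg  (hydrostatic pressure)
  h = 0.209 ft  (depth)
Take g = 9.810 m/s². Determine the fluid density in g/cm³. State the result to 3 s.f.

1.90 g/cm³

Rearranging: ρ = P/(g·h).
P = 8.92 mmHg = 1189 Pa; h = 0.209 ft = 0.06370 m; g = 9.810 m/s².
ρ = 1903 kg/m³
1903 kg/m³ × (1 g/cm³ / 1000 kg/m³) = 1.903 g/cm³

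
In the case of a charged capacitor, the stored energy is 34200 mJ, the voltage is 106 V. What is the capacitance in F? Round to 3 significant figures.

Rearranging E = ½C·V² for C: C = 2E/V².
E = 34200 mJ = 34.20 J; V = 106 V.
C = 0.006088 F

0.00609 F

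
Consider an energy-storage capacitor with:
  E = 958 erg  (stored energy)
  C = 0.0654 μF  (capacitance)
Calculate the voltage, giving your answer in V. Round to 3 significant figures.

54.1 V

Solving E = ½C·V² for V: V = √(2E/C).
E = 958 erg = 9.580×10^-5 J; C = 0.0654 μF = 6.540×10^-8 F.
V = 54.13 V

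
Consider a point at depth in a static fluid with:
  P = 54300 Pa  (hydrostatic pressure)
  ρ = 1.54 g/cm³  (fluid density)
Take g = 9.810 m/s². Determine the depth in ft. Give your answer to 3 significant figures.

11.8 ft

Solving P = ρ·g·h for h: h = P/(ρ·g).
P = 54300 Pa; ρ = 1.54 g/cm³ = 1540 kg/m³; g = 9.810 m/s².
h = 3.594 m
3.594 m × (1 ft / 0.3048 m) = 11.79 ft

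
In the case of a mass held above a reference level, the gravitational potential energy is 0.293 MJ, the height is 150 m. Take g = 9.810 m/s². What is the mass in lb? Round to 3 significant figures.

Rearranging: m = PE/(g·h).
PE = 0.293 MJ = 2.930×10^5 J; h = 150 m; g = 9.810 m/s².
m = 199.1 kg
199.1 kg × (1 lb / 0.4536 kg) = 439.0 lb

439 lb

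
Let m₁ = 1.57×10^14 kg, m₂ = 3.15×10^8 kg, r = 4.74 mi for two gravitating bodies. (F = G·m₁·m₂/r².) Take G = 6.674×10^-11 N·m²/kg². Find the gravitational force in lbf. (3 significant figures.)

Directly: F = Gm₁m₂/r².
m₁ = 1.57×10^14 kg; m₂ = 3.15×10^8 kg; r = 4.74 mi = 7628 m; G = 6.674×10^-11 N·m²/kg².
F = 56721 N
56721 N × (1 lbf / 4.448 N) = 12751 lbf

12800 lbf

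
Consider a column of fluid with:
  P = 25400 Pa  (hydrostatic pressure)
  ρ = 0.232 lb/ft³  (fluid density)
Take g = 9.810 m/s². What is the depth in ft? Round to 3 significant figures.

Rearranging: h = P/(ρ·g).
P = 25400 Pa; ρ = 0.232 lb/ft³ = 3.716 kg/m³; g = 9.810 m/s².
h = 696.7 m
696.7 m × (1 ft / 0.3048 m) = 2286 ft

2290 ft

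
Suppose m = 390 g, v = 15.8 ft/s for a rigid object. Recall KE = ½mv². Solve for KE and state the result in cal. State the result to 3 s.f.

1.08 cal

KE is given directly by: KE = ½mv².
m = 390 g = 0.3900 kg; v = 15.8 ft/s = 4.816 m/s.
KE = 4.523 J  (the unit combination reduces to kg·m²/s² = J)
4.523 J × (1 cal / 4.184 J) = 1.081 cal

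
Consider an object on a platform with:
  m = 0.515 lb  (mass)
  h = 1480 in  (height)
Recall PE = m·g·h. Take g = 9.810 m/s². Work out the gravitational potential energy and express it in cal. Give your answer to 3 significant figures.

20.6 cal

Directly: PE = mgh.
m = 0.515 lb = 0.2336 kg; h = 1480 in = 37.59 m; g = 9.810 m/s².
PE = 86.15 J
86.15 J × (1 cal / 4.184 J) = 20.59 cal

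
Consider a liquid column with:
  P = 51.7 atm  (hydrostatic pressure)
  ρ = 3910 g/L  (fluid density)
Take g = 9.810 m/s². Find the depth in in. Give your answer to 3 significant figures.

Rearranging: h = P/(ρ·g).
P = 51.7 atm = 5.239×10^6 Pa; ρ = 3910 g/L = 3910 kg/m³; g = 9.810 m/s².
h = 136.6 m
136.6 m × (1 in / 0.02540 m) = 5377 in

5380 in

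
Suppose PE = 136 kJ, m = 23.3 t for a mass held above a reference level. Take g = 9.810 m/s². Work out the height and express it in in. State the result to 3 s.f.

Rearranging PE = m·g·h for h: h = PE/(m·g).
PE = 136 kJ = 1.360×10^5 J; m = 23.3 t = 23300 kg; g = 9.810 m/s².
h = 0.5950 m
0.5950 m × (1 in / 0.02540 m) = 23.43 in

23.4 in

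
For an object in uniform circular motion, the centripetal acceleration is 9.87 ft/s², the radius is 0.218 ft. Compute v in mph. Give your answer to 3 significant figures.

1.00 mph

Rearranging: v = √(a·r).
a = 9.87 ft/s² = 3.008 m/s²; r = 0.218 ft = 0.06645 m.
v = 0.4471 m/s
0.4471 m/s × (1 mph / 0.4470 m/s) = 1.000 mph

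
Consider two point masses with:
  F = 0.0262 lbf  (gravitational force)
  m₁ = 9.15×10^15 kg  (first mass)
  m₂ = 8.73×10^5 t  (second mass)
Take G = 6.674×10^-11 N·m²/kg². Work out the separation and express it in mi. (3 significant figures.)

42000 mi

From Newton's law of gravitation: r = √(G·m₁m₂/F).
F = 0.0262 lbf = 0.1165 N; m₁ = 9.15×10^15 kg; m₂ = 8.73×10^5 t = 8.730×10^8 kg; G = 6.674×10^-11 N·m²/kg².
r = 6.763×10^7 m
6.763×10^7 m × (1 mi / 1609 m) = 42026 mi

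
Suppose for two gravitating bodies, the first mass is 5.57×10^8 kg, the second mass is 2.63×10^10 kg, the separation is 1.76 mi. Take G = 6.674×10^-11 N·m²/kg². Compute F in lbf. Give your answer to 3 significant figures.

27.4 lbf

From Newton's law of gravitation: F = Gm₁m₂/r².
m₁ = 5.57×10^8 kg; m₂ = 2.63×10^10 kg; r = 1.76 mi = 2832 m; G = 6.674×10^-11 N·m²/kg².
F = 121.9 N
121.9 N × (1 lbf / 4.448 N) = 27.40 lbf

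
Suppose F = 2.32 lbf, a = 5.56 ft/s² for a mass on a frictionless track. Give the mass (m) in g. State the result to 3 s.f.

Solving F = m·a for m: m = F/a.
F = 2.32 lbf = 10.32 N; a = 5.56 ft/s² = 1.695 m/s².
m = 6.090 kg
6.090 kg × (1 g / 0.001000 kg) = 6090 g

6090 g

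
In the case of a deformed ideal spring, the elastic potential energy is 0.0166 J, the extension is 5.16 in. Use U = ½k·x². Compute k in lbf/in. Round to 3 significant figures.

0.0110 lbf/in

Solving U = ½k·x² for k: k = 2U/x².
U = 0.0166 J; x = 5.16 in = 0.1311 m.
k = 1.933 N/m
1.933 N/m × (1 lbf/in / 175.1 N/m) = 0.01104 lbf/in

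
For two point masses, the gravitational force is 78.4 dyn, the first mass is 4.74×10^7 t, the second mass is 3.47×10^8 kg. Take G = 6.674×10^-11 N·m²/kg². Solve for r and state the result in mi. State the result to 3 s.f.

735 mi

From Newton's law of gravitation: r = √(G·m₁m₂/F).
F = 78.4 dyn = 7.840×10^-4 N; m₁ = 4.74×10^7 t = 4.740×10^10 kg; m₂ = 3.47×10^8 kg; G = 6.674×10^-11 N·m²/kg².
r = 1.183×10^6 m
1.183×10^6 m × (1 mi / 1609 m) = 735.3 mi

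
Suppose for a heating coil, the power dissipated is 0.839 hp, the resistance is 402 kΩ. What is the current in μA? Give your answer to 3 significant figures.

Solving P = I²R for I: I = √(P/R).
P = 0.839 hp = 625.6 W; R = 402 kΩ = 4.020×10^5 Ω.
I = 0.03945 A
0.03945 A × (1 μA / 1.000×10^-6 A) = 39450 μA

39500 μA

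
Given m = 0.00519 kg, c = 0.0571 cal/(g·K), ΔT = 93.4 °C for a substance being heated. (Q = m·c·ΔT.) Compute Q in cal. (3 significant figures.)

27.7 cal

Q is given directly by: Q = mcΔT.
m = 0.00519 kg; c = 0.0571 cal/(g·K) = 238.9 J/(kg·K); ΔT = 93.4 °C = 93.40 K.
Q = 115.8 J
115.8 J × (1 cal / 4.184 J) = 27.68 cal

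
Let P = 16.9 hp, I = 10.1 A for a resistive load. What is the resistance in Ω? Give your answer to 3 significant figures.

Rearranging: R = P/I².
P = 16.9 hp = 12602 W; I = 10.1 A.
R = 123.5 Ω

124 Ω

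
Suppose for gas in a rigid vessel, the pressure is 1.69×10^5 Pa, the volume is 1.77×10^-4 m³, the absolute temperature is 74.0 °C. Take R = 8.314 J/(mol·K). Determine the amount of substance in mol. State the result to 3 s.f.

0.0104 mol

From the ideal-gas law: n = PV/(RT).
P = 1.69×10^5 Pa; V = 1.77×10^-4 m³; T = 74.0 °C = 347.1 K; R = 8.314 J/(mol·K).
n = 0.01036 mol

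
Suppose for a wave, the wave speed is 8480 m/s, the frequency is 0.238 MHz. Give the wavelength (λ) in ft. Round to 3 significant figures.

Solving v = f·λ for λ: λ = v/f.
v = 8480 m/s; f = 0.238 MHz = 2.380×10^5 Hz.
λ = 0.03563 m
0.03563 m × (1 ft / 0.3048 m) = 0.1169 ft

0.117 ft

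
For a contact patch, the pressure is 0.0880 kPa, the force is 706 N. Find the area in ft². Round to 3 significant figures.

Rearranging: A = F/P.
P = 0.0880 kPa = 88.00 Pa; F = 706 N.
A = 8.023 m²
8.023 m² × (1 ft² / 0.09290 m²) = 86.36 ft²

86.4 ft²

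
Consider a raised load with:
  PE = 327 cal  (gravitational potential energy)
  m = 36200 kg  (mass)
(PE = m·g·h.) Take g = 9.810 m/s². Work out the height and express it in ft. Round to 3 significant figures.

0.0126 ft

Solving PE = m·g·h for h: h = PE/(m·g).
PE = 327 cal = 1368 J; m = 36200 kg; g = 9.810 m/s².
h = 0.003853 m
0.003853 m × (1 ft / 0.3048 m) = 0.01264 ft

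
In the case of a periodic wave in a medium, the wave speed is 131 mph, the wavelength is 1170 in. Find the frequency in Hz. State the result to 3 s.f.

Solving v = f·λ for f: f = v/λ.
v = 131 mph = 58.56 m/s; λ = 1170 in = 29.72 m.
f = 1.971 Hz

1.97 Hz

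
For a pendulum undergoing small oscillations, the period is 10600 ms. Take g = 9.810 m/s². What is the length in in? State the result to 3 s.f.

Solving T = 2π√(L/g) for L: L = g·(T/2π)².
T = 10600 ms = 10.60 s; g = 9.810 m/s².
L = 27.92 m
27.92 m × (1 in / 0.02540 m) = 1099 in

1100 in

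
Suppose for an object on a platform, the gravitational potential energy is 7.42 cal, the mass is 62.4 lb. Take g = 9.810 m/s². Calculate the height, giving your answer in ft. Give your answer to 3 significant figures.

0.367 ft

Rearranging: h = PE/(m·g).
PE = 7.42 cal = 31.05 J; m = 62.4 lb = 28.30 kg; g = 9.810 m/s².
h = 0.1118 m
0.1118 m × (1 ft / 0.3048 m) = 0.3668 ft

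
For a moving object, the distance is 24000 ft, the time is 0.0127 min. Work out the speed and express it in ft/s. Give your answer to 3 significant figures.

v is given directly by: v = d/t.
d = 24000 ft = 7315 m; t = 0.0127 min = 0.7620 s.
v = 9600 m/s
9600 m/s × (1 ft/s / 0.3048 m/s) = 31496 ft/s

31500 ft/s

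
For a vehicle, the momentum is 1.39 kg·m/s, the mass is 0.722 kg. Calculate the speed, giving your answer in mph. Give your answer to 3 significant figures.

4.31 mph

Rearranging: v = p/m.
p = 1.39 kg·m/s; m = 0.722 kg.
v = 1.925 m/s
1.925 m/s × (1 mph / 0.4470 m/s) = 4.307 mph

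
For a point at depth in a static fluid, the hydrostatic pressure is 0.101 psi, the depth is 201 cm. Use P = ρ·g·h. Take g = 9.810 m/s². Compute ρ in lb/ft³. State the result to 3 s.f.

Rearranging P = ρ·g·h for ρ: ρ = P/(g·h).
P = 0.101 psi = 696.4 Pa; h = 201 cm = 2.010 m; g = 9.810 m/s².
ρ = 35.32 kg/m³
35.32 kg/m³ × (1 lb/ft³ / 16.02 kg/m³) = 2.205 lb/ft³

2.20 lb/ft³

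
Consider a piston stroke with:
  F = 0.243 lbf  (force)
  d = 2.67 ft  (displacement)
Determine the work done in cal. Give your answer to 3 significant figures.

0.210 cal

Directly: W = F·d.
F = 0.243 lbf = 1.081 N; d = 2.67 ft = 0.8138 m.
W = 0.8797 J  (the unit combination reduces to kg·m²/s² = J)
0.8797 J × (1 cal / 4.184 J) = 0.2102 cal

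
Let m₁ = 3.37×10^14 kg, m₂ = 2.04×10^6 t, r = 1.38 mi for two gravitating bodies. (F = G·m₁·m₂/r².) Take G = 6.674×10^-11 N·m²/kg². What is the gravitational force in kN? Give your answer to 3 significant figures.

9300 kN

Directly: F = Gm₁m₂/r².
m₁ = 3.37×10^14 kg; m₂ = 2.04×10^6 t = 2.040×10^9 kg; r = 1.38 mi = 2221 m; G = 6.674×10^-11 N·m²/kg².
F = 9.302×10^6 N
9.302×10^6 N × (1 kN / 1000 N) = 9302 kN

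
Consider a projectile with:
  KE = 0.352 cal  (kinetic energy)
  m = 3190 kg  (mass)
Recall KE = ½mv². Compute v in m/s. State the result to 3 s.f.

0.0304 m/s

Solving KE = ½mv² for v: v = √(2·KE/m).
KE = 0.352 cal = 1.473 J; m = 3190 kg.
v = 0.03039 m/s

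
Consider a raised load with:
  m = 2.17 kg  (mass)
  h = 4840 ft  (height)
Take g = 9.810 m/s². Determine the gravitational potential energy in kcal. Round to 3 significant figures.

7.51 kcal

Directly: PE = mgh.
m = 2.17 kg; h = 4840 ft = 1475 m; g = 9.810 m/s².
PE = 31404 J
31404 J × (1 kcal / 4184 J) = 7.506 kcal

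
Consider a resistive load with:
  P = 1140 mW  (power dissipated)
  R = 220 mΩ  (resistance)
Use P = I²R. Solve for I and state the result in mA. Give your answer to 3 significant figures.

2280 mA

Solving P = I²R for I: I = √(P/R).
P = 1140 mW = 1.140 W; R = 220 mΩ = 0.2200 Ω.
I = 2.276 A
2.276 A × (1 mA / 0.001000 A) = 2276 mA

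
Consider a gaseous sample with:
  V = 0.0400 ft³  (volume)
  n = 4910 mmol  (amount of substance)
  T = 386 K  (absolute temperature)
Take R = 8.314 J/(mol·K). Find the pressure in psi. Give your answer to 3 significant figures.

P is given directly by: P = nRT/V.
V = 0.0400 ft³ = 0.001133 m³; n = 4910 mmol = 4.910 mol; T = 386 K; R = 8.314 J/(mol·K).
P = 1.391×10^7 Pa
1.391×10^7 Pa × (1 psi / 6895 Pa) = 2018 psi

2020 psi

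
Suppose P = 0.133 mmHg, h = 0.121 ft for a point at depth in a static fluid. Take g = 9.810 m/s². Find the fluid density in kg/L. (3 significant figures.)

0.0490 kg/L

Solving P = ρ·g·h for ρ: ρ = P/(g·h).
P = 0.133 mmHg = 17.73 Pa; h = 0.121 ft = 0.03688 m; g = 9.810 m/s².
ρ = 49.01 kg/m³
49.01 kg/m³ × (1 kg/L / 1000 kg/m³) = 0.04901 kg/L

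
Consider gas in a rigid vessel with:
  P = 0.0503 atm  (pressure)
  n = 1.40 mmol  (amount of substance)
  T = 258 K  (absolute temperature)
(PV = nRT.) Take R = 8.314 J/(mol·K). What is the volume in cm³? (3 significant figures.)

589 cm³

From the ideal-gas law: V = nRT/P.
P = 0.0503 atm = 5097 Pa; n = 1.40 mmol = 0.001400 mol; T = 258 K; R = 8.314 J/(mol·K).
V = 5.892×10^-4 m³
5.892×10^-4 m³ × (1 cm³ / 1.000×10^-6 m³) = 589.2 cm³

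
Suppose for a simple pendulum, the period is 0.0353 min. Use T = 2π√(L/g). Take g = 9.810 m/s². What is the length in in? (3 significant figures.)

43.9 in

Rearranging: L = g·(T/2π)².
T = 0.0353 min = 2.118 s; g = 9.810 m/s².
L = 1.115 m
1.115 m × (1 in / 0.02540 m) = 43.89 in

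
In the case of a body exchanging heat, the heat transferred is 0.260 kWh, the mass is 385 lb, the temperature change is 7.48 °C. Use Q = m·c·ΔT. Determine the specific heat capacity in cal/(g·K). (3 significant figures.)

Solving Q = m·c·ΔT for c: c = Q/(m·ΔT).
Q = 0.260 kWh = 9.360×10^5 J; m = 385 lb = 174.6 kg; ΔT = 7.48 °C = 7.480 K.
c = 716.6 J/(kg·K)
716.6 J/(kg·K) × (1 cal/(g·K) / 4184 J/(kg·K)) = 0.1713 cal/(g·K)

0.171 cal/(g·K)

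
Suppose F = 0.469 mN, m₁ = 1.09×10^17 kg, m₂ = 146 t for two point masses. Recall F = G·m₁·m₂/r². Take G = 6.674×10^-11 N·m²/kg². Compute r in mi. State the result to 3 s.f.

29600 mi

From Newton's law of gravitation: r = √(G·m₁m₂/F).
F = 0.469 mN = 4.690×10^-4 N; m₁ = 1.09×10^17 kg; m₂ = 146 t = 1.460×10^5 kg; G = 6.674×10^-11 N·m²/kg².
r = 4.759×10^7 m
4.759×10^7 m × (1 mi / 1609 m) = 29570 mi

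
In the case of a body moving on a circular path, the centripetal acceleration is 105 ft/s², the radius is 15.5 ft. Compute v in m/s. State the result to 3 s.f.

Solving a = v²/r for v: v = √(a·r).
a = 105 ft/s² = 32.00 m/s²; r = 15.5 ft = 4.724 m.
v = 12.30 m/s

12.3 m/s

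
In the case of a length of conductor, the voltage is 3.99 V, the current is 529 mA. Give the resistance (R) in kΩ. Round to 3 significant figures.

0.00754 kΩ

Rearranging V = I·R for R: R = V/I.
V = 3.99 V; I = 529 mA = 0.5290 A.
R = 7.543 Ω
7.543 Ω × (1 kΩ / 1000 Ω) = 0.007543 kΩ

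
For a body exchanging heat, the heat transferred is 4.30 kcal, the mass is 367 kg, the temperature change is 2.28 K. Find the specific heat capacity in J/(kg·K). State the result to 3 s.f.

21.5 J/(kg·K)

Rearranging: c = Q/(m·ΔT).
Q = 4.30 kcal = 17991 J; m = 367 kg; ΔT = 2.28 K.
c = 21.50 J/(kg·K)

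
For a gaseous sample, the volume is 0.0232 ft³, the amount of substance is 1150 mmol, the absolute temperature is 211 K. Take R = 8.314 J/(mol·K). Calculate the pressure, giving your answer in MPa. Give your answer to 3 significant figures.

3.07 MPa

Directly: P = nRT/V.
V = 0.0232 ft³ = 6.570×10^-4 m³; n = 1150 mmol = 1.150 mol; T = 211 K; R = 8.314 J/(mol·K).
P = 3.071×10^6 Pa
3.071×10^6 Pa × (1 MPa / 1.000×10^6 Pa) = 3.071 MPa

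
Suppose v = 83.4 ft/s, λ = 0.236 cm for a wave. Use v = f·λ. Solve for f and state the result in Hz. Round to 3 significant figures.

10800 Hz

Solving v = f·λ for f: f = v/λ.
v = 83.4 ft/s = 25.42 m/s; λ = 0.236 cm = 0.002360 m.
f = 10771 Hz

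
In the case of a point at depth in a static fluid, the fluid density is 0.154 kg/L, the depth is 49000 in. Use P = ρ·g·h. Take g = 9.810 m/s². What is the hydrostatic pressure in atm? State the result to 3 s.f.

18.6 atm

Directly: P = ρgh.
ρ = 0.154 kg/L = 154.0 kg/m³; h = 49000 in = 1245 m; g = 9.810 m/s².
P = 1.880×10^6 Pa
1.880×10^6 Pa × (1 atm / 1.013×10^5 Pa) = 18.56 atm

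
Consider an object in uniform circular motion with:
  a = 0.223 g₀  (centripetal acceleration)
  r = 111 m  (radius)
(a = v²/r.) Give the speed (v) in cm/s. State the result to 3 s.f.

1560 cm/s

Solving a = v²/r for v: v = √(a·r).
a = 0.223 g₀ = 2.187 m/s²; r = 111 m.
v = 15.58 m/s
15.58 m/s × (1 cm/s / 0.01000 m/s) = 1558 cm/s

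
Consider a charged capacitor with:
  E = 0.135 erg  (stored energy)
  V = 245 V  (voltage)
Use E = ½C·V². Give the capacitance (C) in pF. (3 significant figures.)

Rearranging: C = 2E/V².
E = 0.135 erg = 1.350×10^-8 J; V = 245 V.
C = 4.498×10^-13 F
4.498×10^-13 F × (1 pF / 1.000×10^-12 F) = 0.4498 pF

0.450 pF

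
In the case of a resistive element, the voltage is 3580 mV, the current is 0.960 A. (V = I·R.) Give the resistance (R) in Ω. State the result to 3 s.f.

3.73 Ω

Solving V = I·R for R: R = V/I.
V = 3580 mV = 3.580 V; I = 0.960 A.
R = 3.729 Ω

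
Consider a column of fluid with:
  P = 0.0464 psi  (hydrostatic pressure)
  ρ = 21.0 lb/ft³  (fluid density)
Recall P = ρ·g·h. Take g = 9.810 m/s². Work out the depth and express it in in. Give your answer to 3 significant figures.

Rearranging: h = P/(ρ·g).
P = 0.0464 psi = 319.9 Pa; ρ = 21.0 lb/ft³ = 336.4 kg/m³; g = 9.810 m/s².
h = 0.09695 m
0.09695 m × (1 in / 0.02540 m) = 3.817 in

3.82 in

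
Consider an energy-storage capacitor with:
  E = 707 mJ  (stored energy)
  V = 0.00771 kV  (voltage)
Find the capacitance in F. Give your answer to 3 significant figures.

Solving E = ½C·V² for C: C = 2E/V².
E = 707 mJ = 0.7070 J; V = 0.00771 kV = 7.710 V.
C = 0.02379 F

0.0238 F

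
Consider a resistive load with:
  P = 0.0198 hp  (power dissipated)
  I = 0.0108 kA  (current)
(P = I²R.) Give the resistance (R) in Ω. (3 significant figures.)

0.127 Ω

Rearranging: R = P/I².
P = 0.0198 hp = 14.76 W; I = 0.0108 kA = 10.80 A.
R = 0.1266 Ω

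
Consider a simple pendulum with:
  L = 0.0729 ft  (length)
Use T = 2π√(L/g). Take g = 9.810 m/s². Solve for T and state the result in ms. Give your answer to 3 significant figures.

299 ms

T is given directly by: T = 2π√(L/g).
L = 0.0729 ft = 0.02222 m; g = 9.810 m/s².
T = 0.2990 s
0.2990 s × (1 ms / 0.001000 s) = 299.0 ms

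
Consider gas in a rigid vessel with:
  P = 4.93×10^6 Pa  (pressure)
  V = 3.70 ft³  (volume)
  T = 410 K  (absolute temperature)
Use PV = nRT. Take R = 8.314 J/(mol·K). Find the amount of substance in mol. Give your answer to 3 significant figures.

152 mol

Solving PV = nRT for n: n = PV/(RT).
P = 4.93×10^6 Pa; V = 3.70 ft³ = 0.1048 m³; T = 410 K; R = 8.314 J/(mol·K).
n = 151.5 mol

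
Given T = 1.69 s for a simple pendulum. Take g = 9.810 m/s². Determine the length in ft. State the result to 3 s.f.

Rearranging: L = g·(T/2π)².
T = 1.69 s; g = 9.810 m/s².
L = 0.7097 m
0.7097 m × (1 ft / 0.3048 m) = 2.328 ft

2.33 ft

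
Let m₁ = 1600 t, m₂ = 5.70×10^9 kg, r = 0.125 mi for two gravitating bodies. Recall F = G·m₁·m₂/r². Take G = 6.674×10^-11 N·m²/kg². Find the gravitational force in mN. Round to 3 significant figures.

From Newton's law of gravitation: F = Gm₁m₂/r².
m₁ = 1600 t = 1.600×10^6 kg; m₂ = 5.70×10^9 kg; r = 0.125 mi = 201.2 m; G = 6.674×10^-11 N·m²/kg².
F = 15.04 N
15.04 N × (1 mN / 0.001000 N) = 15041 mN

15000 mN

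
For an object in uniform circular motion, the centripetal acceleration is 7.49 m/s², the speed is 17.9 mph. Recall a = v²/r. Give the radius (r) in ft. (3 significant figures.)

Rearranging a = v²/r for r: r = v²/a.
a = 7.49 m/s²; v = 17.9 mph = 8.002 m/s.
r = 8.549 m
8.549 m × (1 ft / 0.3048 m) = 28.05 ft

28.0 ft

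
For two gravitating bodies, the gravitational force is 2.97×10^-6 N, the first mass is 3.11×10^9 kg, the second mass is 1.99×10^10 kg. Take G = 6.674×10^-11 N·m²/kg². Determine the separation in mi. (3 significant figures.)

Rearranging F = G·m₁·m₂/r² for r: r = √(G·m₁m₂/F).
F = 2.97×10^-6 N; m₁ = 3.11×10^9 kg; m₂ = 1.99×10^10 kg; G = 6.674×10^-11 N·m²/kg².
r = 3.729×10^7 m
3.729×10^7 m × (1 mi / 1609 m) = 23172 mi

23200 mi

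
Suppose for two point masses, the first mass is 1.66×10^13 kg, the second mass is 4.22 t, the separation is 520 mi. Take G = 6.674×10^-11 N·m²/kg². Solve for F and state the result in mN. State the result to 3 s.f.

F is given directly by: F = Gm₁m₂/r².
m₁ = 1.66×10^13 kg; m₂ = 4.22 t = 4220 kg; r = 520 mi = 8.369×10^5 m; G = 6.674×10^-11 N·m²/kg².
F = 6.676×10^-6 N
6.676×10^-6 N × (1 mN / 0.001000 N) = 0.006676 mN

0.00668 mN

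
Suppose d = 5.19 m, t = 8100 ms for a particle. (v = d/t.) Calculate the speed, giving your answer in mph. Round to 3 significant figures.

v is given directly by: v = d/t.
d = 5.19 m; t = 8100 ms = 8.100 s.
v = 0.6407 m/s
0.6407 m/s × (1 mph / 0.4470 m/s) = 1.433 mph

1.43 mph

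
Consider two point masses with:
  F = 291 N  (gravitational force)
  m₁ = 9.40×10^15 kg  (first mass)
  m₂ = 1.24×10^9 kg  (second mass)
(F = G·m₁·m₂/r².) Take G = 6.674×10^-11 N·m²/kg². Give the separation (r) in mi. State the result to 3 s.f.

1020 mi

Solving F = G·m₁·m₂/r² for r: r = √(G·m₁m₂/F).
F = 291 N; m₁ = 9.40×10^15 kg; m₂ = 1.24×10^9 kg; G = 6.674×10^-11 N·m²/kg².
r = 1.635×10^6 m
1.635×10^6 m × (1 mi / 1609 m) = 1016 mi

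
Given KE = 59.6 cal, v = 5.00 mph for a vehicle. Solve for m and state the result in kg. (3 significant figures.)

99.8 kg

Rearranging KE = ½mv² for m: m = 2·KE/v².
KE = 59.6 cal = 249.4 J; v = 5.00 mph = 2.235 m/s.
m = 99.82 kg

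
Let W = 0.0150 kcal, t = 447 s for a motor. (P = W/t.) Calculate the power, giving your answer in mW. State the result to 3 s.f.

P is given directly by: P = W/t.
W = 0.0150 kcal = 62.76 J; t = 447 s.
P = 0.1404 W
0.1404 W × (1 mW / 0.001000 W) = 140.4 mW

140 mW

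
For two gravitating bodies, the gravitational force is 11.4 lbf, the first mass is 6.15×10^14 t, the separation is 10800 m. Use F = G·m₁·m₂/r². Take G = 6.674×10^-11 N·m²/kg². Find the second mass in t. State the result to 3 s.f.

0.144 t

Rearranging: m₂ = F·r²/(G·m₁).
F = 11.4 lbf = 50.71 N; m₁ = 6.15×10^14 t = 6.150×10^17 kg; r = 10800 m; G = 6.674×10^-11 N·m²/kg².
m₂ = 144.1 kg
144.1 kg × (1 t / 1000 kg) = 0.1441 t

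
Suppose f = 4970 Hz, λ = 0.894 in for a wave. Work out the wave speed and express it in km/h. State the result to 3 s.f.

406 km/h

v is given directly by: v = fλ.
f = 4970 Hz; λ = 0.894 in = 0.02271 m.
v = 112.9 m/s
112.9 m/s × (1 km/h / 0.2778 m/s) = 406.3 km/h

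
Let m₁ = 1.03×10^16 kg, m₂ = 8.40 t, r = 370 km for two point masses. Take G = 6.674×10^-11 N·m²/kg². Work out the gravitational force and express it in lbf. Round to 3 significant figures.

0.00948 lbf

Directly: F = Gm₁m₂/r².
m₁ = 1.03×10^16 kg; m₂ = 8.40 t = 8400 kg; r = 370 km = 3.700×10^5 m; G = 6.674×10^-11 N·m²/kg².
F = 0.04218 N
0.04218 N × (1 lbf / 4.448 N) = 0.009482 lbf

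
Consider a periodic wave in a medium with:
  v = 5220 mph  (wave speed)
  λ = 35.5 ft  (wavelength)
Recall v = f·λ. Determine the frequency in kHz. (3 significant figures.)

0.216 kHz

Rearranging: f = v/λ.
v = 5220 mph = 2334 m/s; λ = 35.5 ft = 10.82 m.
f = 215.7 Hz
215.7 Hz × (1 kHz / 1000 Hz) = 0.2157 kHz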